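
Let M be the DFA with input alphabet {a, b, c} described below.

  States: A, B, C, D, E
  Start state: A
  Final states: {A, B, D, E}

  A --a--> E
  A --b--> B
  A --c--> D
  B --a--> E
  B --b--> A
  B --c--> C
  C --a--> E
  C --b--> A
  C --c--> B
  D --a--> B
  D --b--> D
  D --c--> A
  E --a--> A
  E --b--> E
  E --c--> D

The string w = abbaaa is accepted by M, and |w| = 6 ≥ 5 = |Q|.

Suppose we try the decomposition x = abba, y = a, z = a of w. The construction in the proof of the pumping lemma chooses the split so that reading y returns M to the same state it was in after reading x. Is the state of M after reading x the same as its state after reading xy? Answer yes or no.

State sequence: A -a-> E -b-> E -b-> E -a-> A -a-> E

After x (step 4): A. After xy (step 5): E.
They differ (A ≠ E), so y is not a cycle from the state after x; this split is not the one the pumping-lemma construction produces, and pumping y need not keep the string in L(M).

no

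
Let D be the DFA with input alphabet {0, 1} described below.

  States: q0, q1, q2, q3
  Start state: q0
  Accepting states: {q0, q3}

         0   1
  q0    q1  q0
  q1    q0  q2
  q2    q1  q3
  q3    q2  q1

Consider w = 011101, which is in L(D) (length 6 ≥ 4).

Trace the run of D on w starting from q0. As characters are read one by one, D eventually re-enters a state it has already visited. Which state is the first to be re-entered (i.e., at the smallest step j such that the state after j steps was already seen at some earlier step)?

State sequence: q0 -0-> q1 -1-> q2 -1-> q3 -1-> q1 -0-> q0 -1-> q0
First repeat at step 4: q1 was already visited.

The earliest repeat is at step j = 4: D is in q1, which it already visited at step i = 1.

q1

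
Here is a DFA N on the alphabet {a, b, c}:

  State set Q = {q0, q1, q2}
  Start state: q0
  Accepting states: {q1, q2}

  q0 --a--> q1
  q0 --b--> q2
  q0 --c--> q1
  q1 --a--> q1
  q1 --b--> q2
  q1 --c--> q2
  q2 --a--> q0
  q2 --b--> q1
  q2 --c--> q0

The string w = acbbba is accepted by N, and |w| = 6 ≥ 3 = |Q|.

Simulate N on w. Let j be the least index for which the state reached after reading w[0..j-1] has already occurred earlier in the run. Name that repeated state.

q1

State sequence: q0 -a-> q1 -c-> q2 -b-> q1 -b-> q2 -b-> q1 -a-> q1
First repeat at step 3: q1 was already visited.

The earliest repeat is at step j = 3: N is in q1, which it already visited at step i = 1.
With |Q| = 3, pigeonhole forces a state repeat no later than step 3; the substring read between the first and second visits to that state can be pumped.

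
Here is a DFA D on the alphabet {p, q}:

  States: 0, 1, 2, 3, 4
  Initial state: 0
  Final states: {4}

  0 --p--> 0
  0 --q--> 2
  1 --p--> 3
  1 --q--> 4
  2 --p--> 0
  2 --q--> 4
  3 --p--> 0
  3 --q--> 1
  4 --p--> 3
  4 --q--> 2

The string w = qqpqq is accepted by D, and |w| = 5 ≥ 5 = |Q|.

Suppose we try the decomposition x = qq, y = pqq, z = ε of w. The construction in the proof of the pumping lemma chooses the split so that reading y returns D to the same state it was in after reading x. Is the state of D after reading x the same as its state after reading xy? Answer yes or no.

yes

State sequence: 0 -q-> 2 -q-> 4 -p-> 3 -q-> 1 -q-> 4

After x (step 2): 4. After xy (step 5): 4.
They match, so y = pqq drives D around a cycle from 4 back to itself; pumping y any number of times keeps D in 4 before reading z, and xyⁱz ∈ L(D) for every i ≥ 0.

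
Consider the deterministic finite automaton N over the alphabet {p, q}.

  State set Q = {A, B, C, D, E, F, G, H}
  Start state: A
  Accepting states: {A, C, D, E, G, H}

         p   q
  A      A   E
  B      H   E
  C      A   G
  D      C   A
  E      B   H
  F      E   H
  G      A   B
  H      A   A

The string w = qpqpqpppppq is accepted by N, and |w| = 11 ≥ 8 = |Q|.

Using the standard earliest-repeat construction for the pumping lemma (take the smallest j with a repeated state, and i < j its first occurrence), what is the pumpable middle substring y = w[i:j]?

State sequence: A -q-> E -p-> B -q-> E -p-> B -q-> E -p-> B -p-> H -p-> A -p-> A -p-> A -q-> E
First repeat at step 3: E was already visited.

So i = 1, j = 3, giving x = w[0:1] = q, y = w[1:3] = pq, z = w[3:11] = pqpppppq.
Check: |xy| = 3 ≤ 8 and |y| = 2 ≥ 1. Reading y takes N from E back to E, so every xyⁱz is accepted.
Since N has 8 states, any run of length ≥ 8 visits 8+1 states, so by pigeonhole some state repeats within the first 8 steps — that repeat gives the pumpable loop.

pq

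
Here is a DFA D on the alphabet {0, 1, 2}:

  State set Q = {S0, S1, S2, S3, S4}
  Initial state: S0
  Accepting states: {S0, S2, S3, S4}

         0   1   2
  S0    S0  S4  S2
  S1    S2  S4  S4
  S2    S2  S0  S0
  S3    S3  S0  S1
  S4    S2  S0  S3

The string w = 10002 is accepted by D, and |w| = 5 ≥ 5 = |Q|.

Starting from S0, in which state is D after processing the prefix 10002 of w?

S0

Run of D on the first 5 characters of w = 1 0 0 0 2:
  step 0: S0  (start)
  step 1: S4  (read 1: S0→S4)
  step 2: S2  (read 0: S4→S2)
  step 3: S2  (read 0: S2→S2)
  step 4: S2  (read 0: S2→S2)
  step 5: S0  (read 2: S2→S0)

After reading 5 characters, D is in state S0.
(This kind of state-tracing is the core of the pumping-lemma construction: with 5 states, pigeonhole forces a repeat within the first 5 steps.)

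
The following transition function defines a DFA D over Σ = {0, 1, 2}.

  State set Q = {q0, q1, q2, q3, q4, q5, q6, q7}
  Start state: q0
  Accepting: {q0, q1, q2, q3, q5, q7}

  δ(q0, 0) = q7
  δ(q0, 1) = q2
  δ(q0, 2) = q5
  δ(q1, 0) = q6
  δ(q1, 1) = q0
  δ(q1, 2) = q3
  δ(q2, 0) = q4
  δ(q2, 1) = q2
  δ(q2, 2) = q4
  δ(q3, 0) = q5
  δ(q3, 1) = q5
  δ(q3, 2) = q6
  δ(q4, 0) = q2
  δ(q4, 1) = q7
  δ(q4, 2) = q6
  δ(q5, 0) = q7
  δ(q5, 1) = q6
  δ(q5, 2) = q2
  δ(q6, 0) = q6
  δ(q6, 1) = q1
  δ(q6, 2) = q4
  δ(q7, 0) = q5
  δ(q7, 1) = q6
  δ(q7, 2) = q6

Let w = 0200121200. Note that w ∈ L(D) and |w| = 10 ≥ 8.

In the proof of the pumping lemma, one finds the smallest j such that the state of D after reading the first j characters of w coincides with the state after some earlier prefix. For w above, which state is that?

State sequence: q0 -0-> q7 -2-> q6 -0-> q6 -0-> q6 -1-> q1 -2-> q3 -1-> q5 -2-> q2 -0-> q4 -0-> q2
First repeat at step 3: q6 was already visited.

The earliest repeat is at step j = 3: D is in q6, which it already visited at step i = 2.
The DFA has 8 states, so the proof of the pumping lemma guarantees a repeated state among the first 8+1 visited; the segment between the two visits is the pumpable y.

q6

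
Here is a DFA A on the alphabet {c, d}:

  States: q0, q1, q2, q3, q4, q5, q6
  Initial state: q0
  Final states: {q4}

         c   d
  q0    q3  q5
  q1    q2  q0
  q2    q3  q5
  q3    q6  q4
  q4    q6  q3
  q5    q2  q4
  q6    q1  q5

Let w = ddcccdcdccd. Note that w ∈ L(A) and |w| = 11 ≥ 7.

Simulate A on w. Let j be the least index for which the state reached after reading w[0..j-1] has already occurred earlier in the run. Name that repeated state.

State sequence: q0 -d-> q5 -d-> q4 -c-> q6 -c-> q1 -c-> q2 -d-> q5 -c-> q2 -d-> q5 -c-> q2 -c-> q3 -d-> q4
First repeat at step 6: q5 was already visited.

The earliest repeat is at step j = 6: A is in q5, which it already visited at step i = 1.
With |Q| = 7, pigeonhole forces a state repeat no later than step 7; the substring read between the first and second visits to that state can be pumped.

q5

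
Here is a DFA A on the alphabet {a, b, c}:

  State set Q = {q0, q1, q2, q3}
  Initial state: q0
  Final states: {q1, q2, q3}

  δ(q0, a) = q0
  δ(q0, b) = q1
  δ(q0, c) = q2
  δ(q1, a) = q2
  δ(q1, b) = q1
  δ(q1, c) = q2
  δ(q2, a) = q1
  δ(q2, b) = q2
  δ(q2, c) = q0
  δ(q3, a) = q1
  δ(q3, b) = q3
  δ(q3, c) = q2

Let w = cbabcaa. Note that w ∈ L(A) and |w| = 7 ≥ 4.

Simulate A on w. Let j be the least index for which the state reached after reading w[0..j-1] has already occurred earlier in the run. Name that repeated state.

q2

Run of A on w = c b a b c a a:
  step 0: q0  (start)
  step 1: q2  (read c: q0→q2)
  step 2: q2  (read b: q2→q2)   ← first repeat (q2 seen earlier)
  step 3: q1  (read a: q2→q1)
  step 4: q1  (read b: q1→q1)
  step 5: q2  (read c: q1→q2)
  step 6: q1  (read a: q2→q1)
  step 7: q2  (read a: q1→q2)

The earliest repeat is at step j = 2: A is in q2, which it already visited at step i = 1.
Since A has 4 states, any run of length ≥ 4 visits 4+1 states, so by pigeonhole some state repeats within the first 4 steps — that repeat gives the pumpable loop.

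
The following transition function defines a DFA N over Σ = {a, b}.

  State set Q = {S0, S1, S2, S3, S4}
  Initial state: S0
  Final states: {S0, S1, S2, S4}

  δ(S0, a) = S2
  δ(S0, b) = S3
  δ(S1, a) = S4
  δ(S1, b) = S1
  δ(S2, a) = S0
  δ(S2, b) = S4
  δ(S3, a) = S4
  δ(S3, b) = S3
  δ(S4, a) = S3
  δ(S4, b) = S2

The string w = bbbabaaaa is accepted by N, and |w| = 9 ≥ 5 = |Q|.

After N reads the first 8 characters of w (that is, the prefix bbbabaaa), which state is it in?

S0

State sequence: S0 -b-> S3 -b-> S3 -b-> S3 -a-> S4 -b-> S2 -a-> S0 -a-> S2 -a-> S0

After reading 8 characters, N is in state S0.
(This kind of state-tracing is the core of the pumping-lemma construction: with 5 states, pigeonhole forces a repeat within the first 5 steps.)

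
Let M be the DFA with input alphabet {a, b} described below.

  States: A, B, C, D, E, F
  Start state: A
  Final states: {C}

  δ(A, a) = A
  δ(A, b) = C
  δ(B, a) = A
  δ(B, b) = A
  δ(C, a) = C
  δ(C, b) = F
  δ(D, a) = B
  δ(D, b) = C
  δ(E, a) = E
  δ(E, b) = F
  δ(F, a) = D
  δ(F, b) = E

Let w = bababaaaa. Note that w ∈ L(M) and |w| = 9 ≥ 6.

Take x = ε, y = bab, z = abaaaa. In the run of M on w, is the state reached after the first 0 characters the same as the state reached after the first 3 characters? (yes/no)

no

Run of M on the first 3 characters of w = b a b:
  step 0: A  (start)
  step 1: C  (read b: A→C)
  step 2: C  (read a: C→C)
  step 3: F  (read b: C→F)

After x (step 0): A. After xy (step 3): F.
They differ (A ≠ F), so y is not a cycle from the state after x; this split is not the one the pumping-lemma construction produces, and pumping y need not keep the string in L(M).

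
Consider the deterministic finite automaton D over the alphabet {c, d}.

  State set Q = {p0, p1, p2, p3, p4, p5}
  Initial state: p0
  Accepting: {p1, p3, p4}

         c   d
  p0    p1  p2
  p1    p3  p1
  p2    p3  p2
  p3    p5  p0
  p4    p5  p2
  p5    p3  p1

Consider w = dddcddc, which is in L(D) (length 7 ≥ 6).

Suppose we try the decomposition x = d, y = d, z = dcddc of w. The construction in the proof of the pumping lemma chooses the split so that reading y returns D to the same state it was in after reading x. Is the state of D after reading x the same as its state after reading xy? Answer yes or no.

yes

Run of D on the first 2 characters of w = d d:
  step 0: p0  (start)
  step 1: p2  (read d: p0→p2)
  step 2: p2  (read d: p2→p2)

After x (step 1): p2. After xy (step 2): p2.
They match, so y = d drives D around a cycle from p2 back to itself; pumping y any number of times keeps D in p2 before reading z, and xyⁱz ∈ L(D) for every i ≥ 0.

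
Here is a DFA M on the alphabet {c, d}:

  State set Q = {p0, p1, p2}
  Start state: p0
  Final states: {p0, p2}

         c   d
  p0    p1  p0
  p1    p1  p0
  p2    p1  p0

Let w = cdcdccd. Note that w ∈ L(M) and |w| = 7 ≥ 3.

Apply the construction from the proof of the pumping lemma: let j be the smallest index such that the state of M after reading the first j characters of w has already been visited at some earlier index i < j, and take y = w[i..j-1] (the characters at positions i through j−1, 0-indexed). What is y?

Run of M on w = c d c d c c d:
  step 0: p0  (start)
  step 1: p1  (read c: p0→p1)
  step 2: p0  (read d: p1→p0)   ← first repeat (p0 seen earlier)
  step 3: p1  (read c: p0→p1)
  step 4: p0  (read d: p1→p0)
  step 5: p1  (read c: p0→p1)
  step 6: p1  (read c: p1→p1)
  step 7: p0  (read d: p1→p0)

So i = 0, j = 2, giving x = w[0:0] = ε, y = w[0:2] = cd, z = w[2:7] = cdccd.
Check: |xy| = 2 ≤ 3 and |y| = 2 ≥ 1. Reading y takes M from p0 back to p0, so every xyⁱz is accepted.
With |Q| = 3, pigeonhole forces a state repeat no later than step 3; the substring read between the first and second visits to that state can be pumped.

cd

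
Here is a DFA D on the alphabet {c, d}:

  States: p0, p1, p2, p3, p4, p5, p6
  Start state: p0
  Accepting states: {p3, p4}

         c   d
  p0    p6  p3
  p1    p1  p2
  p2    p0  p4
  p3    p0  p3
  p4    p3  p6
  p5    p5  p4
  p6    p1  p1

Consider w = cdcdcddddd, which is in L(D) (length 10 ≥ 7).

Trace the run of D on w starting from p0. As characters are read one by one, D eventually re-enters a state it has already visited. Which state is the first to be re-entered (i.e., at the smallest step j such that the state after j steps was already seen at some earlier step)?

State sequence: p0 -c-> p6 -d-> p1 -c-> p1 -d-> p2 -c-> p0 -d-> p3 -d-> p3 -d-> p3 -d-> p3 -d-> p3
First repeat at step 3: p1 was already visited.

The earliest repeat is at step j = 3: D is in p1, which it already visited at step i = 2.
The DFA has 7 states, so the proof of the pumping lemma guarantees a repeated state among the first 7+1 visited; the segment between the two visits is the pumpable y.

p1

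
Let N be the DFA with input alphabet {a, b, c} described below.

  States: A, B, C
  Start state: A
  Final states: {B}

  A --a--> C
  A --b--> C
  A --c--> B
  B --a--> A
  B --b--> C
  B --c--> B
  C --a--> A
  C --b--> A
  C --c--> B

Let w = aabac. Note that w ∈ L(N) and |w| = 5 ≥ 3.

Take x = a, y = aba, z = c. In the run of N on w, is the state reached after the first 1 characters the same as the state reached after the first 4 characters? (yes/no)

State sequence: A -a-> C -a-> A -b-> C -a-> A

After x (step 1): C. After xy (step 4): A.
They differ (C ≠ A), so y is not a cycle from the state after x; this split is not the one the pumping-lemma construction produces, and pumping y need not keep the string in L(N).

no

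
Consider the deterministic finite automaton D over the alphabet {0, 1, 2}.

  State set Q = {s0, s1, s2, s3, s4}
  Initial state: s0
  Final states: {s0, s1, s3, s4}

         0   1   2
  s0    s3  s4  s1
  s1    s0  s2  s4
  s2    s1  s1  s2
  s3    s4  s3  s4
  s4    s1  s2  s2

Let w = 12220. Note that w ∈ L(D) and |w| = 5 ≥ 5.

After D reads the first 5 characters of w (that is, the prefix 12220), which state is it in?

s1

State sequence: s0 -1-> s4 -2-> s2 -2-> s2 -2-> s2 -0-> s1

After reading 5 characters, D is in state s1.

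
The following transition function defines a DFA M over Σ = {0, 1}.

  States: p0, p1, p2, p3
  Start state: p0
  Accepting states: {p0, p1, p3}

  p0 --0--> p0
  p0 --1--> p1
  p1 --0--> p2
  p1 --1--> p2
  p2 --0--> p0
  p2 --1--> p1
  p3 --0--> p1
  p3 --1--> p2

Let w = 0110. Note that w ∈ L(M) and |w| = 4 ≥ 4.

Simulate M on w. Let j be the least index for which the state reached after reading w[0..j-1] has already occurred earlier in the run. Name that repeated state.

p0

Run of M on w = 0 1 1 0:
  step 0: p0  (start)
  step 1: p0  (read 0: p0→p0)   ← first repeat (p0 seen earlier)
  step 2: p1  (read 1: p0→p1)
  step 3: p2  (read 1: p1→p2)
  step 4: p0  (read 0: p2→p0)

The earliest repeat is at step j = 1: M is in p0, which it already visited at step i = 0.
Since M has 4 states, any run of length ≥ 4 visits 4+1 states, so by pigeonhole some state repeats within the first 4 steps — that repeat gives the pumpable loop.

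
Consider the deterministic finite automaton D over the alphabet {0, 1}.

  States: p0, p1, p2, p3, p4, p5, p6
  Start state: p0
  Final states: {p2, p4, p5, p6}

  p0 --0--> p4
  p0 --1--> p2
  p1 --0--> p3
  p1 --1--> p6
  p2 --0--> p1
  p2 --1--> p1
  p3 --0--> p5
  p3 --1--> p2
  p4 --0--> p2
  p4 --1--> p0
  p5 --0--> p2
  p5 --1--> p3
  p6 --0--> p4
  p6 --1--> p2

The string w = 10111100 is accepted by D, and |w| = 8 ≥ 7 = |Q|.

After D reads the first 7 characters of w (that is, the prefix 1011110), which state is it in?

p4

State sequence: p0 -1-> p2 -0-> p1 -1-> p6 -1-> p2 -1-> p1 -1-> p6 -0-> p4

After reading 7 characters, D is in state p4.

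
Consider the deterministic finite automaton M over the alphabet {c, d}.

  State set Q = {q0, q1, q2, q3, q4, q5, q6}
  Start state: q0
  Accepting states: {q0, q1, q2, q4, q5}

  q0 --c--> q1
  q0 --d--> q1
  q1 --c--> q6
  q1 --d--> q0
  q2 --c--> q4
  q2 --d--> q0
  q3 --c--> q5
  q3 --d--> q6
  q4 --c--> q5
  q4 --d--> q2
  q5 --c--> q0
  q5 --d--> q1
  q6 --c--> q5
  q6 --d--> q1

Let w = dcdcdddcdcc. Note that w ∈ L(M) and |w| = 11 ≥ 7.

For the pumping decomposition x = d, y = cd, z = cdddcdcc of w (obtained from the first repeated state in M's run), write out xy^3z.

xy^3z = d·cd·cd·cd·cdddcdcc = dcdcdcdcdddcdcc.
Reading y = cd takes M from q1 back to q1, so after x·y·y·y the machine is still in q1, and z then leads to the accepting state q5. Hence dcdcdcdcdddcdcc ∈ L(M).

dcdcdcdcdddcdcc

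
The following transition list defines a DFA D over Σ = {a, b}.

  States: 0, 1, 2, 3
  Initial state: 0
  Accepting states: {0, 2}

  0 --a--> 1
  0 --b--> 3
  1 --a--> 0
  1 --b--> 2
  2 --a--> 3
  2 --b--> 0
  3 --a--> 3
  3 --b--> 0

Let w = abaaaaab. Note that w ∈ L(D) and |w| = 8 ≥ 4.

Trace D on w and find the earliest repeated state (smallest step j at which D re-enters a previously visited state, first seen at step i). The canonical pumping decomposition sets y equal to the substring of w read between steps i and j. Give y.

State sequence: 0 -a-> 1 -b-> 2 -a-> 3 -a-> 3 -a-> 3 -a-> 3 -a-> 3 -b-> 0
First repeat at step 4: 3 was already visited.

So i = 3, j = 4, giving x = w[0:3] = aba, y = w[3:4] = a, z = w[4:8] = aaab.
Check: |xy| = 4 ≤ 4 and |y| = 1 ≥ 1. Reading y takes D from 3 back to 3, so every xyⁱz is accepted.
Pumping length from the standard proof: p = 4 (the number of states). The repeated state found above gives |xy| = j ≤ 4 and |y| = j − i ≥ 1.

a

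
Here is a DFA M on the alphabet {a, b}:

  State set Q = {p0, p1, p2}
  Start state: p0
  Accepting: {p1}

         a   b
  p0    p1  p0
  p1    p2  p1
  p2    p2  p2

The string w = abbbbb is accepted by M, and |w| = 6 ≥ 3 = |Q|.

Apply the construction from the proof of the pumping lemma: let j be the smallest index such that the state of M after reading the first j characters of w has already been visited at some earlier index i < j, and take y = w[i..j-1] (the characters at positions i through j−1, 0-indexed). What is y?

State sequence: p0 -a-> p1 -b-> p1 -b-> p1 -b-> p1 -b-> p1 -b-> p1
First repeat at step 2: p1 was already visited.

So i = 1, j = 2, giving x = w[0:1] = a, y = w[1:2] = b, z = w[2:6] = bbbb.
Check: |xy| = 2 ≤ 3 and |y| = 1 ≥ 1. Reading y takes M from p1 back to p1, so every xyⁱz is accepted.

b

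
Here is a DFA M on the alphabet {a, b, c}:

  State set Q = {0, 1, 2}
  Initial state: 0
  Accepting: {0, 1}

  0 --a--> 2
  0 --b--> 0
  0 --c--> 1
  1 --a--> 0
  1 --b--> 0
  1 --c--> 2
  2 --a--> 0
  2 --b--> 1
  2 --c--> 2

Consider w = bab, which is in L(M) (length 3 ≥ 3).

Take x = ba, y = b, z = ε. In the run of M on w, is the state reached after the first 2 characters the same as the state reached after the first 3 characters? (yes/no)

no

State sequence: 0 -b-> 0 -a-> 2 -b-> 1

After x (step 2): 2. After xy (step 3): 1.
They differ (2 ≠ 1), so y is not a cycle from the state after x; this split is not the one the pumping-lemma construction produces, and pumping y need not keep the string in L(M).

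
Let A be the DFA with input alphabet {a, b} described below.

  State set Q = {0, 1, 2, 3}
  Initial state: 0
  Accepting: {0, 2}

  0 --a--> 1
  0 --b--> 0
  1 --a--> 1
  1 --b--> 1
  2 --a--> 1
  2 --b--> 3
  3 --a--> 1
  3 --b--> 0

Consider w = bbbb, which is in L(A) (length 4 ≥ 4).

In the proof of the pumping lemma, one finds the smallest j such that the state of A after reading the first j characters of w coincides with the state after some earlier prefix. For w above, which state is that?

Run of A on w = b b b b:
  step 0: 0  (start)
  step 1: 0  (read b: 0→0)   ← first repeat (0 seen earlier)
  step 2: 0  (read b: 0→0)
  step 3: 0  (read b: 0→0)
  step 4: 0  (read b: 0→0)

The earliest repeat is at step j = 1: A is in 0, which it already visited at step i = 0.

0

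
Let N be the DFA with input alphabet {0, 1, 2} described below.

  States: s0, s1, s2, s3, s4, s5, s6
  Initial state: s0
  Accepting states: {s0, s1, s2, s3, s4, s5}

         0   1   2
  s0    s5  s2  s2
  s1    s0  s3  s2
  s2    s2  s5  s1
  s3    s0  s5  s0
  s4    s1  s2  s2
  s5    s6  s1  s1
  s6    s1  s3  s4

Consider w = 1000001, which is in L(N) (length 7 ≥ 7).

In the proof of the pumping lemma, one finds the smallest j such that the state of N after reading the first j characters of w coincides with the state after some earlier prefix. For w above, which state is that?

Run of N on w = 1 0 0 0 0 0 1:
  step 0: s0  (start)
  step 1: s2  (read 1: s0→s2)
  step 2: s2  (read 0: s2→s2)   ← first repeat (s2 seen earlier)
  step 3: s2  (read 0: s2→s2)
  step 4: s2  (read 0: s2→s2)
  step 5: s2  (read 0: s2→s2)
  step 6: s2  (read 0: s2→s2)
  step 7: s5  (read 1: s2→s5)

The earliest repeat is at step j = 2: N is in s2, which it already visited at step i = 1.
Since N has 7 states, any run of length ≥ 7 visits 7+1 states, so by pigeonhole some state repeats within the first 7 steps — that repeat gives the pumpable loop.

s2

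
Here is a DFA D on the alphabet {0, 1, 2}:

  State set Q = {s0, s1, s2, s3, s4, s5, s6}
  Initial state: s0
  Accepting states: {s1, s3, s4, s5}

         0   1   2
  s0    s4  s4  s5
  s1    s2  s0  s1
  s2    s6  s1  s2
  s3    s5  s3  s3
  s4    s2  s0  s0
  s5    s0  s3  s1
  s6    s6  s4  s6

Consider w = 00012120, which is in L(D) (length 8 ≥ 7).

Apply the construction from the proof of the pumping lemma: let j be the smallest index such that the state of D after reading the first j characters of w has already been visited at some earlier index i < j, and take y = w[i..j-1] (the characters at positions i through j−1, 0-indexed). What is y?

001

Run of D on w = 0 0 0 1 2 1 2 0:
  step 0: s0  (start)
  step 1: s4  (read 0: s0→s4)
  step 2: s2  (read 0: s4→s2)
  step 3: s6  (read 0: s2→s6)
  step 4: s4  (read 1: s6→s4)   ← first repeat (s4 seen earlier)
  step 5: s0  (read 2: s4→s0)
  step 6: s4  (read 1: s0→s4)
  step 7: s0  (read 2: s4→s0)
  step 8: s4  (read 0: s0→s4)

So i = 1, j = 4, giving x = w[0:1] = 0, y = w[1:4] = 001, z = w[4:8] = 2120.
Check: |xy| = 4 ≤ 7 and |y| = 3 ≥ 1. Reading y takes D from s4 back to s4, so every xyⁱz is accepted.
Since D has 7 states, any run of length ≥ 7 visits 7+1 states, so by pigeonhole some state repeats within the first 7 steps — that repeat gives the pumpable loop.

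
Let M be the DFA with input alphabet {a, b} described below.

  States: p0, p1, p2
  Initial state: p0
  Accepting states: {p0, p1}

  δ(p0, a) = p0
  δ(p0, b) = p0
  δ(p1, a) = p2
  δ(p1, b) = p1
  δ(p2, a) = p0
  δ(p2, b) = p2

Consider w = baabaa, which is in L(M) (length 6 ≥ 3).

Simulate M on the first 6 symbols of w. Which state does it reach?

p0

Run of M on the first 6 characters of w = b a a b a a:
  step 0: p0  (start)
  step 1: p0  (read b: p0→p0)
  step 2: p0  (read a: p0→p0)
  step 3: p0  (read a: p0→p0)
  step 4: p0  (read b: p0→p0)
  step 5: p0  (read a: p0→p0)
  step 6: p0  (read a: p0→p0)

After reading 6 characters, M is in state p0.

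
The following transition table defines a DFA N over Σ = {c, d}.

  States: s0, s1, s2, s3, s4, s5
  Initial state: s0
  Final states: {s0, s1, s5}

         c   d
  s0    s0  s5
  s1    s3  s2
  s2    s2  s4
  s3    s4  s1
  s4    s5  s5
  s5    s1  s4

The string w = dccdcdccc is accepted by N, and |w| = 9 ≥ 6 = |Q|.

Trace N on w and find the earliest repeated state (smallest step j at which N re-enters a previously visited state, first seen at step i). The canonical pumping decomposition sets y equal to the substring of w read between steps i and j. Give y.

cd

State sequence: s0 -d-> s5 -c-> s1 -c-> s3 -d-> s1 -c-> s3 -d-> s1 -c-> s3 -c-> s4 -c-> s5
First repeat at step 4: s1 was already visited.

So i = 2, j = 4, giving x = w[0:2] = dc, y = w[2:4] = cd, z = w[4:9] = cdccc.
Check: |xy| = 4 ≤ 6 and |y| = 2 ≥ 1. Reading y takes N from s1 back to s1, so every xyⁱz is accepted.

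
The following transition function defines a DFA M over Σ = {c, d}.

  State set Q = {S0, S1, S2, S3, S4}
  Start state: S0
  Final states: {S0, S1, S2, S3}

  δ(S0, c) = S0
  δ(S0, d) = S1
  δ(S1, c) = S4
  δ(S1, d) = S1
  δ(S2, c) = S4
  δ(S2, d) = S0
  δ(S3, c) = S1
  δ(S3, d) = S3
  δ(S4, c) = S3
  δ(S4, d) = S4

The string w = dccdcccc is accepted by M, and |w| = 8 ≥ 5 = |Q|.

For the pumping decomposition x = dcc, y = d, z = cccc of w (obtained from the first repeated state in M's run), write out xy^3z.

xy^3z = dcc·d·d·d·cccc = dccdddcccc.
Reading y = d takes M from S3 back to S3, so after x·y·y·y the machine is still in S3, and z then leads to the accepting state S1. Hence dccdddcccc ∈ L(M).

dccdddcccc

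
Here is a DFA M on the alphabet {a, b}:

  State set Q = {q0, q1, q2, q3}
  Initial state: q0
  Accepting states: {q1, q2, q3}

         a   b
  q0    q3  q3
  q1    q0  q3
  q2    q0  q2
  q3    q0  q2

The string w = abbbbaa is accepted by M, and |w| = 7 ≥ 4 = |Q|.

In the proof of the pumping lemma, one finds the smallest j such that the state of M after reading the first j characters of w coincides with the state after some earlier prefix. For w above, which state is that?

q2

State sequence: q0 -a-> q3 -b-> q2 -b-> q2 -b-> q2 -b-> q2 -a-> q0 -a-> q3
First repeat at step 3: q2 was already visited.

The earliest repeat is at step j = 3: M is in q2, which it already visited at step i = 2.
The DFA has 4 states, so the proof of the pumping lemma guarantees a repeated state among the first 4+1 visited; the segment between the two visits is the pumpable y.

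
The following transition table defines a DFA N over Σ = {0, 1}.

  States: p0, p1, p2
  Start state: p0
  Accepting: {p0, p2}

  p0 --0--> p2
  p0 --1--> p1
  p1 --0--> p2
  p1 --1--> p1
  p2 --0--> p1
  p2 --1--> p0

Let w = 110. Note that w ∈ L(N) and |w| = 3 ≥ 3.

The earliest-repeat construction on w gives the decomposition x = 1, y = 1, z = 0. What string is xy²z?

xy^2z = 1·1·1·0 = 1110.
Reading y = 1 takes N from p1 back to p1, so after x·y·y the machine is still in p1, and z then leads to the accepting state p2. Hence 1110 ∈ L(N).

1110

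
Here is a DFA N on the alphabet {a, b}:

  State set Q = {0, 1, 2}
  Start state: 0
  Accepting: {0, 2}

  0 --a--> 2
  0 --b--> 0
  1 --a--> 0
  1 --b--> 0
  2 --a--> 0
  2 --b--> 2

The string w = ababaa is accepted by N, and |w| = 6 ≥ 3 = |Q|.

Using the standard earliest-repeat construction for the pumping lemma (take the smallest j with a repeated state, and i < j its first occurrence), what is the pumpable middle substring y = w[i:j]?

Run of N on w = a b a b a a:
  step 0: 0  (start)
  step 1: 2  (read a: 0→2)
  step 2: 2  (read b: 2→2)   ← first repeat (2 seen earlier)
  step 3: 0  (read a: 2→0)
  step 4: 0  (read b: 0→0)
  step 5: 2  (read a: 0→2)
  step 6: 0  (read a: 2→0)

So i = 1, j = 2, giving x = w[0:1] = a, y = w[1:2] = b, z = w[2:6] = abaa.
Check: |xy| = 2 ≤ 3 and |y| = 1 ≥ 1. Reading y takes N from 2 back to 2, so every xyⁱz is accepted.
Since N has 3 states, any run of length ≥ 3 visits 3+1 states, so by pigeonhole some state repeats within the first 3 steps — that repeat gives the pumpable loop.

b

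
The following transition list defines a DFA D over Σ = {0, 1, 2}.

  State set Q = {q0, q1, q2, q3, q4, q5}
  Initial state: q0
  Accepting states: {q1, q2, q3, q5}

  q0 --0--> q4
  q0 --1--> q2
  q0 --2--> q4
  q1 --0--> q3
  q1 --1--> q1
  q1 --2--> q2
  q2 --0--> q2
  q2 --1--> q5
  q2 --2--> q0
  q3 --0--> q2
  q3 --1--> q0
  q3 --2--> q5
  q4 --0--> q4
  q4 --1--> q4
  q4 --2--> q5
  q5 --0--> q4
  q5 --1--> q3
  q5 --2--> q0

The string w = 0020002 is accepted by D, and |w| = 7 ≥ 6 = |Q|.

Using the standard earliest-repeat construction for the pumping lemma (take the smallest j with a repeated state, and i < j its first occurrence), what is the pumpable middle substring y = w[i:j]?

0

Run of D on w = 0 0 2 0 0 0 2:
  step 0: q0  (start)
  step 1: q4  (read 0: q0→q4)
  step 2: q4  (read 0: q4→q4)   ← first repeat (q4 seen earlier)
  step 3: q5  (read 2: q4→q5)
  step 4: q4  (read 0: q5→q4)
  step 5: q4  (read 0: q4→q4)
  step 6: q4  (read 0: q4→q4)
  step 7: q5  (read 2: q4→q5)

So i = 1, j = 2, giving x = w[0:1] = 0, y = w[1:2] = 0, z = w[2:7] = 20002.
Check: |xy| = 2 ≤ 6 and |y| = 1 ≥ 1. Reading y takes D from q4 back to q4, so every xyⁱz is accepted.
The DFA has 6 states, so the proof of the pumping lemma guarantees a repeated state among the first 6+1 visited; the segment between the two visits is the pumpable y.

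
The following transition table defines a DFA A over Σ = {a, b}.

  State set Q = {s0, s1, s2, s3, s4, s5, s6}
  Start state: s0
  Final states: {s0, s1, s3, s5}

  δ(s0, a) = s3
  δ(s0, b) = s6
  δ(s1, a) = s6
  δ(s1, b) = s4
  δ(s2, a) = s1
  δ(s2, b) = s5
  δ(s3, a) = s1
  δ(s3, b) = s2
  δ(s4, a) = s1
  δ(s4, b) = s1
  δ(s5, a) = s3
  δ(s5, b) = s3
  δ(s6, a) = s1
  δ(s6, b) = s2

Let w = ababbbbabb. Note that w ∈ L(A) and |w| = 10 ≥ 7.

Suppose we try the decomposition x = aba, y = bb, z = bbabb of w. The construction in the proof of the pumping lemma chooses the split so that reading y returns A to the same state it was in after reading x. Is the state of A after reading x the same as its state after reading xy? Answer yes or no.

yes

Run of A on the first 5 characters of w = a b a b b:
  step 0: s0  (start)
  step 1: s3  (read a: s0→s3)
  step 2: s2  (read b: s3→s2)
  step 3: s1  (read a: s2→s1)
  step 4: s4  (read b: s1→s4)
  step 5: s1  (read b: s4→s1)

After x (step 3): s1. After xy (step 5): s1.
They match, so y = bb drives A around a cycle from s1 back to itself; pumping y any number of times keeps A in s1 before reading z, and xyⁱz ∈ L(A) for every i ≥ 0.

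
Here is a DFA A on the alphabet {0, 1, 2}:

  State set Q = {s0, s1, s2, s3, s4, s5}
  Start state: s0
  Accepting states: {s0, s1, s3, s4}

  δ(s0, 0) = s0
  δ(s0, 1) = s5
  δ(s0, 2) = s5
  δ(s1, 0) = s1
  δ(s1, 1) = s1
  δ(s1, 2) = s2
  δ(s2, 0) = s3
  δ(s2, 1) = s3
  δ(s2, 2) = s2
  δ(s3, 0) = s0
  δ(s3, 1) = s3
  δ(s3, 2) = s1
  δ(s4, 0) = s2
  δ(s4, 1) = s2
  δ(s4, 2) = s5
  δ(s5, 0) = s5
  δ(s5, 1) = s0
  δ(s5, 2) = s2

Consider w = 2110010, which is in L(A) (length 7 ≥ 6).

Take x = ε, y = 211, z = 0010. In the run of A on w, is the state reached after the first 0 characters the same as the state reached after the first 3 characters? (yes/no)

no

Run of A on the first 3 characters of w = 2 1 1:
  step 0: s0  (start)
  step 1: s5  (read 2: s0→s5)
  step 2: s0  (read 1: s5→s0)
  step 3: s5  (read 1: s0→s5)

After x (step 0): s0. After xy (step 3): s5.
They differ (s0 ≠ s5), so y is not a cycle from the state after x; this split is not the one the pumping-lemma construction produces, and pumping y need not keep the string in L(A).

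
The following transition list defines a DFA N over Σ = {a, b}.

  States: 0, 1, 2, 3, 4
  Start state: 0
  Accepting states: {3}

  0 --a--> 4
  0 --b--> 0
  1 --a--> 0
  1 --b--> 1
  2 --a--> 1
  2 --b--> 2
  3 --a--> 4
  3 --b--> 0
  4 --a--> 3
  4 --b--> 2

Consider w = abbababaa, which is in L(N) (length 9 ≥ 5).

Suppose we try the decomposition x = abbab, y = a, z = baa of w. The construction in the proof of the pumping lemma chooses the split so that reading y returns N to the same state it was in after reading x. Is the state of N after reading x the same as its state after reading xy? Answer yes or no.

Run of N on the first 6 characters of w = a b b a b a:
  step 0: 0  (start)
  step 1: 4  (read a: 0→4)
  step 2: 2  (read b: 4→2)
  step 3: 2  (read b: 2→2)
  step 4: 1  (read a: 2→1)
  step 5: 1  (read b: 1→1)
  step 6: 0  (read a: 1→0)

After x (step 5): 1. After xy (step 6): 0.
They differ (1 ≠ 0), so y is not a cycle from the state after x; this split is not the one the pumping-lemma construction produces, and pumping y need not keep the string in L(N).

no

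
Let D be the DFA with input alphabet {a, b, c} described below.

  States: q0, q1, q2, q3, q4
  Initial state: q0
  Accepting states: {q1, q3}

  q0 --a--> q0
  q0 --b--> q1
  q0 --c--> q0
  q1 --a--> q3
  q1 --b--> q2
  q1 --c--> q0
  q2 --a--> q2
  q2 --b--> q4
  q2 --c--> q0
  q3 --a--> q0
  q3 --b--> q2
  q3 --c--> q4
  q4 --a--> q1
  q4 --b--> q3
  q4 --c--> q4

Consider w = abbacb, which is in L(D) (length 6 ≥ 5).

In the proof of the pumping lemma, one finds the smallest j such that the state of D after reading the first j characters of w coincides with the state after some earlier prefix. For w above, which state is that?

q0

State sequence: q0 -a-> q0 -b-> q1 -b-> q2 -a-> q2 -c-> q0 -b-> q1
First repeat at step 1: q0 was already visited.

The earliest repeat is at step j = 1: D is in q0, which it already visited at step i = 0.
Since D has 5 states, any run of length ≥ 5 visits 5+1 states, so by pigeonhole some state repeats within the first 5 steps — that repeat gives the pumpable loop.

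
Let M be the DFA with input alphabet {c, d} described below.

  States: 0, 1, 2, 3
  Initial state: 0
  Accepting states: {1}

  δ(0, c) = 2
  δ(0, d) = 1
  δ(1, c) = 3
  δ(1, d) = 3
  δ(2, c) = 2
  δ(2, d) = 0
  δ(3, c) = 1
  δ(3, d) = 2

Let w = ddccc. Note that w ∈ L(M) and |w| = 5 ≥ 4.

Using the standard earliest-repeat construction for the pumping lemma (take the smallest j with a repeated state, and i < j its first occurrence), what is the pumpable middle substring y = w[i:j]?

dc

Run of M on w = d d c c c:
  step 0: 0  (start)
  step 1: 1  (read d: 0→1)
  step 2: 3  (read d: 1→3)
  step 3: 1  (read c: 3→1)   ← first repeat (1 seen earlier)
  step 4: 3  (read c: 1→3)
  step 5: 1  (read c: 3→1)

So i = 1, j = 3, giving x = w[0:1] = d, y = w[1:3] = dc, z = w[3:5] = cc.
Check: |xy| = 3 ≤ 4 and |y| = 2 ≥ 1. Reading y takes M from 1 back to 1, so every xyⁱz is accepted.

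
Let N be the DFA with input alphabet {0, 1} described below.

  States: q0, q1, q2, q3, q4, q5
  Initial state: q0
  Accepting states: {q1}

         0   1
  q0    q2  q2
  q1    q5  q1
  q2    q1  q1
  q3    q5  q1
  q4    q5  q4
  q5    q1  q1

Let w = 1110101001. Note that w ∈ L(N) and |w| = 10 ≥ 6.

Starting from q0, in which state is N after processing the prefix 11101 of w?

q1

State sequence: q0 -1-> q2 -1-> q1 -1-> q1 -0-> q5 -1-> q1

After reading 5 characters, N is in state q1.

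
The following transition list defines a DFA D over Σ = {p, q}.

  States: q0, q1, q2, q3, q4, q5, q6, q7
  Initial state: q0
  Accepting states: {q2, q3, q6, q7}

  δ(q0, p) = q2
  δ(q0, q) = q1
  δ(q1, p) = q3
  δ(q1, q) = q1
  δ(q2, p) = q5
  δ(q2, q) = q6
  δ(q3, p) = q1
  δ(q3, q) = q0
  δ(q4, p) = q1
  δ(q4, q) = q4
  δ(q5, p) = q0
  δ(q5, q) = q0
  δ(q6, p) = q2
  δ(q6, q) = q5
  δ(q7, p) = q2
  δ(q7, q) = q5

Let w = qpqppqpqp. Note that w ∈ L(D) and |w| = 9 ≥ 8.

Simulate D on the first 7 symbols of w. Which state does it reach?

q2

Run of D on the first 7 characters of w = q p q p p q p:
  step 0: q0  (start)
  step 1: q1  (read q: q0→q1)
  step 2: q3  (read p: q1→q3)
  step 3: q0  (read q: q3→q0)
  step 4: q2  (read p: q0→q2)
  step 5: q5  (read p: q2→q5)
  step 6: q0  (read q: q5→q0)
  step 7: q2  (read p: q0→q2)

After reading 7 characters, D is in state q2.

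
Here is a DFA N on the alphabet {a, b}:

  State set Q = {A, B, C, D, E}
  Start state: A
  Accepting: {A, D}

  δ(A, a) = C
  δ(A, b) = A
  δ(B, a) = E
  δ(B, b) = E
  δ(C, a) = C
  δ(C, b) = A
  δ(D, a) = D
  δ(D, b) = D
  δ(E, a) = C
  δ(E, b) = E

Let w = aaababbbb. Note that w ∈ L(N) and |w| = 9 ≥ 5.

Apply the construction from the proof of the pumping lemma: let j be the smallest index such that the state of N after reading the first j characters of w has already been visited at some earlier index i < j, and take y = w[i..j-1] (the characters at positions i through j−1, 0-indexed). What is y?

a

State sequence: A -a-> C -a-> C -a-> C -b-> A -a-> C -b-> A -b-> A -b-> A -b-> A
First repeat at step 2: C was already visited.

So i = 1, j = 2, giving x = w[0:1] = a, y = w[1:2] = a, z = w[2:9] = ababbbb.
Check: |xy| = 2 ≤ 5 and |y| = 1 ≥ 1. Reading y takes N from C back to C, so every xyⁱz is accepted.
With |Q| = 5, pigeonhole forces a state repeat no later than step 5; the substring read between the first and second visits to that state can be pumped.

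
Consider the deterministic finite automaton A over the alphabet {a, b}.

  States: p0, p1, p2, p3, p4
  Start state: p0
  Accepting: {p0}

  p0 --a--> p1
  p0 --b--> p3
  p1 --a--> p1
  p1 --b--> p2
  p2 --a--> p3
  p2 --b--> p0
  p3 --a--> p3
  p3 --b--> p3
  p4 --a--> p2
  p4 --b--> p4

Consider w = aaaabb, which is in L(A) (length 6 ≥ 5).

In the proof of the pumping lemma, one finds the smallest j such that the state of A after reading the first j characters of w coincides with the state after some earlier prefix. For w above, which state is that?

p1

Run of A on w = a a a a b b:
  step 0: p0  (start)
  step 1: p1  (read a: p0→p1)
  step 2: p1  (read a: p1→p1)   ← first repeat (p1 seen earlier)
  step 3: p1  (read a: p1→p1)
  step 4: p1  (read a: p1→p1)
  step 5: p2  (read b: p1→p2)
  step 6: p0  (read b: p2→p0)

The earliest repeat is at step j = 2: A is in p1, which it already visited at step i = 1.
Since A has 5 states, any run of length ≥ 5 visits 5+1 states, so by pigeonhole some state repeats within the first 5 steps — that repeat gives the pumpable loop.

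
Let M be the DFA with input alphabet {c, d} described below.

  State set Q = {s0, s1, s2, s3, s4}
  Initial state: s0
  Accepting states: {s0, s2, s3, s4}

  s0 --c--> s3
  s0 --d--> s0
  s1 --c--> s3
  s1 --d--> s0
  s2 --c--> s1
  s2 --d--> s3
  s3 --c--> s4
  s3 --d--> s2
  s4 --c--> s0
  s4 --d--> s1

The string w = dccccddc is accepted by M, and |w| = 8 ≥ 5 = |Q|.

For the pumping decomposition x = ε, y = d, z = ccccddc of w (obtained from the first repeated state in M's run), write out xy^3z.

xy^3z = ε·d·d·d·ccccddc = dddccccddc.
Reading y = d takes M from s0 back to s0, so after x·y·y·y the machine is still in s0, and z then leads to the accepting state s4. Hence dddccccddc ∈ L(M).

dddccccddc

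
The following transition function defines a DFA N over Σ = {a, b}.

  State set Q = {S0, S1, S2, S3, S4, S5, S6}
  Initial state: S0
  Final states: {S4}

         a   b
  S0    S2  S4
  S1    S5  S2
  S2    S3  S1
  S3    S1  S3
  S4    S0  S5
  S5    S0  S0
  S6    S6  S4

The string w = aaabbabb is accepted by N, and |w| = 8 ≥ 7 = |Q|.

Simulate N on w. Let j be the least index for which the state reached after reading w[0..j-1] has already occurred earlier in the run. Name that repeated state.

S2

State sequence: S0 -a-> S2 -a-> S3 -a-> S1 -b-> S2 -b-> S1 -a-> S5 -b-> S0 -b-> S4
First repeat at step 4: S2 was already visited.

The earliest repeat is at step j = 4: N is in S2, which it already visited at step i = 1.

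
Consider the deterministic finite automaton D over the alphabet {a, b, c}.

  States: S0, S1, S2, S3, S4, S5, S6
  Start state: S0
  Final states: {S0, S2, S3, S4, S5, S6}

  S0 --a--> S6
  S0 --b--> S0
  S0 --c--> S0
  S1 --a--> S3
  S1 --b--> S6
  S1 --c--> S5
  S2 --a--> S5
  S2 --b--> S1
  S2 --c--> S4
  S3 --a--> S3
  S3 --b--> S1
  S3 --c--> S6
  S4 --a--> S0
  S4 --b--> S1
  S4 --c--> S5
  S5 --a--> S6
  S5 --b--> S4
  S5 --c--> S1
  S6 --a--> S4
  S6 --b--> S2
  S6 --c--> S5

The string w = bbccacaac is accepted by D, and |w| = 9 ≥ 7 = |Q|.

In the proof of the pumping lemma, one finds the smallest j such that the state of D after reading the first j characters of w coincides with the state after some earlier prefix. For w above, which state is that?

Run of D on w = b b c c a c a a c:
  step 0: S0  (start)
  step 1: S0  (read b: S0→S0)   ← first repeat (S0 seen earlier)
  step 2: S0  (read b: S0→S0)
  step 3: S0  (read c: S0→S0)
  step 4: S0  (read c: S0→S0)
  step 5: S6  (read a: S0→S6)
  step 6: S5  (read c: S6→S5)
  step 7: S6  (read a: S5→S6)
  step 8: S4  (read a: S6→S4)
  step 9: S5  (read c: S4→S5)

The earliest repeat is at step j = 1: D is in S0, which it already visited at step i = 0.
Pumping length from the standard proof: p = 7 (the number of states). The repeated state found above gives |xy| = j ≤ 7 and |y| = j − i ≥ 1.

S0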